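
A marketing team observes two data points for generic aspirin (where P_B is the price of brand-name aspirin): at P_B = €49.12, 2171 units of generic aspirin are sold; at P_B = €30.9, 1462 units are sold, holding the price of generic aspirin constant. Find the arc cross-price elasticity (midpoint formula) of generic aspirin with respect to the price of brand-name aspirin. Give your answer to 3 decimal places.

0.857

ΔQ_A = 1462 − 2171 = -709; ΔP_B = 30.9 − 49.12 = -18.22.
Midpoints: Q̄_A = 1816.5, P̄_B = 40.01.
ε = (ΔQ_A/Q̄_A)/(ΔP_B/P̄_B) = (-709/1816.5)/(-18.22/40.01) ≈ 0.857.
ε > 0: generic aspirin and brand-name aspirin are substitutes.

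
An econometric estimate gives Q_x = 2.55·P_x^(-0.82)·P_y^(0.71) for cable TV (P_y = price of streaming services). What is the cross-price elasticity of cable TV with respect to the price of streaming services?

0.71

In a log-linear (constant-elasticity) demand function, the coefficient on the exponent of P_y is the cross-price elasticity.
ε = 0.71. Positive, so cable TV and streaming services are substitutes.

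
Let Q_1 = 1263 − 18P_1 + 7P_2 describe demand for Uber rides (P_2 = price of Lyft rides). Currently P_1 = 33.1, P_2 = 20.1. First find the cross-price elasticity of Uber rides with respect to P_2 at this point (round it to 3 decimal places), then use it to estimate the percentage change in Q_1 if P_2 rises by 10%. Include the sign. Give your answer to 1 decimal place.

At P_1 = 33.1, P_2 = 20.1: Q_1 = 807.9.
∂Q_1/∂P_2 = 7.
ε = (∂Q_1/∂P_2)(P_2/Q_1) = 7.0000 × 20.1/807.9 ≈ 0.174.
%ΔQ_1 ≈ ε × %ΔP_2 = 0.174 × (10%) = 1.7%.

1.7%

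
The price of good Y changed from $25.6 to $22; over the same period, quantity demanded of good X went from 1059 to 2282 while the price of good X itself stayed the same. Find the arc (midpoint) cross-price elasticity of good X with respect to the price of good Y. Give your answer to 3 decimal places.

ΔQ_X = 2282 − 1059 = 1223; ΔP_Y = 22 − 25.6 = -3.6.
Midpoints: Q̄_X = 1670.5, P̄_Y = 23.80.
ε = (ΔQ_X/Q̄_X)/(ΔP_Y/P̄_Y) = (1223/1670.5)/(-3.6/23.80) ≈ -4.840.
ε < 0: good X and good Y are complements.

-4.840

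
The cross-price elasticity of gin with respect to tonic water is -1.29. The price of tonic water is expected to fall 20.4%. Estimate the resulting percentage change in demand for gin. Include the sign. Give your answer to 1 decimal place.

%ΔQ ≈ ε × %ΔP of tonic water = -1.29 × (-20.4%) = 26.3%.
Demand for gin rises by about 26.3%.

26.3%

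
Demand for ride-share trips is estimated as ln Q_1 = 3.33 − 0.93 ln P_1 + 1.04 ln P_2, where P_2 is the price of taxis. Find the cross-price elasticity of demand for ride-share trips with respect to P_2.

1.04

In a log-linear (constant-elasticity) demand function, the coefficient on ln P_2 is the cross-price elasticity.
ε = 1.04. Positive, so ride-share trips and taxis are substitutes.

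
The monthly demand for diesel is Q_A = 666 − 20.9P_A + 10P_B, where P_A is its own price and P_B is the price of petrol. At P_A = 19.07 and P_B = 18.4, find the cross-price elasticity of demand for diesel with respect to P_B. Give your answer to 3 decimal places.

At P_A = 19.07 and P_B = 18.4: Q_A = 451.437.
∂Q_A/∂P_B = 10.
ε = (∂Q_A/∂P_B)(P_B/Q_A) = 10 × (18.4/451.437) ≈ 0.408.

0.408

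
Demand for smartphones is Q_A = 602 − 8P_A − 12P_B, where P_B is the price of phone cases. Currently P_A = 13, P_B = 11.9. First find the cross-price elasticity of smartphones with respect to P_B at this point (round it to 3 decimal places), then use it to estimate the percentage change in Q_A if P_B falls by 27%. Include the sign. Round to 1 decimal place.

10.9%

At P_A = 13, P_B = 11.9: Q_A = 355.2.
∂Q_A/∂P_B = -12.
ε = (∂Q_A/∂P_B)(P_B/Q_A) = -12.0000 × 11.9/355.2 ≈ -0.402.
%ΔQ_A ≈ ε × %ΔP_B = -0.402 × (-27%) = 10.9%.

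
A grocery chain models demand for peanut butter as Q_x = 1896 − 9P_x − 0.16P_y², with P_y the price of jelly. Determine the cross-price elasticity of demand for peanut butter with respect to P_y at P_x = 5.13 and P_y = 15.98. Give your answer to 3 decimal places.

At P_x = 5.13 and P_y = 15.98: Q_x = 1808.972.
∂Q_x/∂P_y = -0.32P_y = -0.32(15.98) = -5.1136.
ε = (∂Q_x/∂P_y)(P_y/Q_x) = -5.1136 × (15.98/1808.972) ≈ -0.045.

-0.045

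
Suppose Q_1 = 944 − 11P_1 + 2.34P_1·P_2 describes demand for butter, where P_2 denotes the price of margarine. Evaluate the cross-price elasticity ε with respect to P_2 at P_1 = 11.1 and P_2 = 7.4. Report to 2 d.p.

At P_1 = 11.1 and P_2 = 7.4: Q_1 = 1014.108.
∂Q_1/∂P_2 = 2.34P_1 = 2.34(11.1) = 25.9740.
ε = (∂Q_1/∂P_2)(P_2/Q_1) = 25.9740 × (7.4/1014.108) ≈ 0.19.

0.19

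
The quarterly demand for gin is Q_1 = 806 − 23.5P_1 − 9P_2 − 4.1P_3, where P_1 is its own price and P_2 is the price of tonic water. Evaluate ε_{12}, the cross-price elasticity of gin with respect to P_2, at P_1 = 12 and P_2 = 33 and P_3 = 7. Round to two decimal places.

-1.50

At P_1 = 12 and P_2 = 33 and P_3 = 7: Q_1 = 198.3.
∂Q_1/∂P_2 = -9.
ε = (∂Q_1/∂P_2)(P_2/Q_1) = -9 × (33/198.3) ≈ -1.50.
Since ε < 0, gin and tonic water are complements.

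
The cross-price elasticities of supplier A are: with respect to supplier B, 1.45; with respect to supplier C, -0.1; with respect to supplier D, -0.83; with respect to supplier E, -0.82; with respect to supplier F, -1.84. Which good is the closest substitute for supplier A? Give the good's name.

Substitutes have ε > 0. Among the positive values, 1.45 (supplier B) is largest.

supplier B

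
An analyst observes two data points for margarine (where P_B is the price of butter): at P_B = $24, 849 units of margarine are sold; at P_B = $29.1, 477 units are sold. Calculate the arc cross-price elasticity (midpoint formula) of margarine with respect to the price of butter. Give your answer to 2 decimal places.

-2.92

ΔQ_A = 477 − 849 = -372; ΔP_B = 29.1 − 24 = 5.1.
Midpoints: Q̄_A = 663.0, P̄_B = 26.55.
ε = (ΔQ_A/Q̄_A)/(ΔP_B/P̄_B) = (-372/663.0)/(5.1/26.55) ≈ -2.92.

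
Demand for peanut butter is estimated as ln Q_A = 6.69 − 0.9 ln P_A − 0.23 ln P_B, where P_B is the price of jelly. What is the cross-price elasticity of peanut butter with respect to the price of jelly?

In a log-linear (constant-elasticity) demand function, the coefficient on ln P_B is the cross-price elasticity.
ε = -0.23. Negative, so peanut butter and jelly are complements.

-0.23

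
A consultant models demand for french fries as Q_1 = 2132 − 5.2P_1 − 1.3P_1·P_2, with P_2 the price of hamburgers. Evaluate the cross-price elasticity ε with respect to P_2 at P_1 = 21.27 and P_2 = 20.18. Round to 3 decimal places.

At P_1 = 21.27 and P_2 = 20.18: Q_1 = 1463.399.
∂Q_1/∂P_2 = -1.3P_1 = -1.3(21.27) = -27.6510.
ε = (∂Q_1/∂P_2)(P_2/Q_1) = -27.6510 × (20.18/1463.399) ≈ -0.381.

-0.381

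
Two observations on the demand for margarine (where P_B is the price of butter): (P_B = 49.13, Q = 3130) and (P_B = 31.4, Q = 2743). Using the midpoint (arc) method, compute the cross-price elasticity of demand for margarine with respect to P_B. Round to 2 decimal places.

0.30

ΔQ_A = 2743 − 3130 = -387; ΔP_B = 31.4 − 49.13 = -17.73.
Midpoints: Q̄_A = 2936.5, P̄_B = 40.27.
ε = (ΔQ_A/Q̄_A)/(ΔP_B/P̄_B) = (-387/2936.5)/(-17.73/40.27) ≈ 0.30.
ε > 0: margarine and butter are substitutes.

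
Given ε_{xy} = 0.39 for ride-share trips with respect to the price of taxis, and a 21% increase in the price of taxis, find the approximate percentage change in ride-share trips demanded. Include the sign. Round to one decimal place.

8.2%

%ΔQ ≈ ε × %ΔP of taxis = 0.39 × (21%) = 8.2%.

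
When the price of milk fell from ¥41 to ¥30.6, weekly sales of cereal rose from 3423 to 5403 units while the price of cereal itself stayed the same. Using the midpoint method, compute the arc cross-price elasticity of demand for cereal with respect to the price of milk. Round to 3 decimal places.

-1.544

ΔQ_A = 5403 − 3423 = 1980; ΔP_B = 30.6 − 41 = -10.4.
Midpoints: Q̄_A = 4413.0, P̄_B = 35.80.
ε = (ΔQ_A/Q̄_A)/(ΔP_B/P̄_B) = (1980/4413.0)/(-10.4/35.80) ≈ -1.544.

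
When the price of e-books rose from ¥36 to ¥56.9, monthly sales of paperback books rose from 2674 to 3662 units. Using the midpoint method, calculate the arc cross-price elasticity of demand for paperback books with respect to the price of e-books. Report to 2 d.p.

0.69

ΔQ_A = 3662 − 2674 = 988; ΔP_B = 56.9 − 36 = 20.9.
Midpoints: Q̄_A = 3168.0, P̄_B = 46.45.
ε = (ΔQ_A/Q̄_A)/(ΔP_B/P̄_B) = (988/3168.0)/(20.9/46.45) ≈ 0.69.
ε > 0: paperback books and e-books are substitutes.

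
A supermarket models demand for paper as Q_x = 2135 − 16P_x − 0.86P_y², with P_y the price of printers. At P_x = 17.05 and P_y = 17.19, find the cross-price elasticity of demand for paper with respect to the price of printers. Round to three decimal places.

At P_x = 17.05 and P_y = 17.19: Q_x = 1608.073.
∂Q_x/∂P_y = -1.72P_y = -1.72(17.19) = -29.5668.
ε = (∂Q_x/∂P_y)(P_y/Q_x) = -29.5668 × (17.19/1608.073) ≈ -0.316.

-0.316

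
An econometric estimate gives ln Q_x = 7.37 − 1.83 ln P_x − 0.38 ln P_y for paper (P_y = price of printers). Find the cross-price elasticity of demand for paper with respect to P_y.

In a log-linear (constant-elasticity) demand function, the coefficient on ln P_y is the cross-price elasticity.
ε = -0.38. Negative, so paper and printers are complements.

-0.38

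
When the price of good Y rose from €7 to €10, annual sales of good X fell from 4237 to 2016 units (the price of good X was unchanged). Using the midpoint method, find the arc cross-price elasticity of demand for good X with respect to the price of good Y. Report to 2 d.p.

-2.01

ΔQ_X = 2016 − 4237 = -2221; ΔP_Y = 10 − 7 = 3.
Midpoints: Q̄_X = 3126.5, P̄_Y = 8.50.
ε = (ΔQ_X/Q̄_X)/(ΔP_Y/P̄_Y) = (-2221/3126.5)/(3/8.50) ≈ -2.01.
ε < 0: good X and good Y are complements.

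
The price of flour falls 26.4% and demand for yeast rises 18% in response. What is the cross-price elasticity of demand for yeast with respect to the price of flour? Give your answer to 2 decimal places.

-0.68

ε = (%ΔQ of yeast) / (%ΔP of flour) = (18%) / (-26.4%) ≈ -0.68.
Negative cross-price elasticity: complements.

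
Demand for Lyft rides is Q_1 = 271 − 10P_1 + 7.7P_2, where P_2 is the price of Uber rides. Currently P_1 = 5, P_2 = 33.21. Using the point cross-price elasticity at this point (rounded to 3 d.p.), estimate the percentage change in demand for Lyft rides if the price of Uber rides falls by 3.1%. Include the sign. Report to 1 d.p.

-1.7%

At P_1 = 5, P_2 = 33.21: Q_1 = 476.717.
∂Q_1/∂P_2 = 7.7.
ε = (∂Q_1/∂P_2)(P_2/Q_1) = 7.7000 × 33.21/476.717 ≈ 0.536.
%ΔQ_1 ≈ ε × %ΔP_2 = 0.536 × (-3.1%) = -1.7%.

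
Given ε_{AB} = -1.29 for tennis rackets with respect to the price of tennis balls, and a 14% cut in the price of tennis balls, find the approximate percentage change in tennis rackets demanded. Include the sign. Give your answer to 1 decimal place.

%ΔQ ≈ ε × %ΔP of tennis balls = -1.29 × (-14%) = 18.1%.

18.1%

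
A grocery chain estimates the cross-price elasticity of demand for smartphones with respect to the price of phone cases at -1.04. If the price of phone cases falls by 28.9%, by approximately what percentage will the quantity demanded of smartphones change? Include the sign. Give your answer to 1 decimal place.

%ΔQ ≈ ε × %ΔP of phone cases = -1.04 × (-28.9%) = 30.1%.
Demand for smartphones rises by about 30.1%.

30.1%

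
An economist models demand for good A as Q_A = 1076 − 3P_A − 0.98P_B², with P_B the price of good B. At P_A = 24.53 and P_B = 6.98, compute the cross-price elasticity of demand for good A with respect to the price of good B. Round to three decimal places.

-0.100

At P_A = 24.53 and P_B = 6.98: Q_A = 954.664.
∂Q_A/∂P_B = -1.96P_B = -1.96(6.98) = -13.6808.
ε = (∂Q_A/∂P_B)(P_B/Q_A) = -13.6808 × (6.98/954.664) ≈ -0.100.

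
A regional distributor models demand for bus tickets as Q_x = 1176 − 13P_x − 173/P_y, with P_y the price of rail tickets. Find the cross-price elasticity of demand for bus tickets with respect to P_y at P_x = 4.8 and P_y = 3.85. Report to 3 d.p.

At P_x = 4.8 and P_y = 3.85: Q_x = 1068.665.
∂Q_x/∂P_y = 173/P_y² = 11.6714.
ε = (∂Q_x/∂P_y)(P_y/Q_x) = 11.6714 × (3.85/1068.665) ≈ 0.042.

0.042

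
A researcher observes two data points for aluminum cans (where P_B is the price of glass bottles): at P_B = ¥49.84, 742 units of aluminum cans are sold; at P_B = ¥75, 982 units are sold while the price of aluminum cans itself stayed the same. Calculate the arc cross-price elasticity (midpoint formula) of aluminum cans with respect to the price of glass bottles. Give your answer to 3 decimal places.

0.691

ΔQ_A = 982 − 742 = 240; ΔP_B = 75 − 49.84 = 25.16.
Midpoints: Q̄_A = 862.0, P̄_B = 62.42.
ε = (ΔQ_A/Q̄_A)/(ΔP_B/P̄_B) = (240/862.0)/(25.16/62.42) ≈ 0.691.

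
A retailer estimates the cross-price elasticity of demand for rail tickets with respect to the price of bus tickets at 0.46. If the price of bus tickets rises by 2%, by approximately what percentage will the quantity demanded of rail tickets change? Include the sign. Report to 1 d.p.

0.9%

%ΔQ ≈ ε × %ΔP of bus tickets = 0.46 × (2%) = 0.9%.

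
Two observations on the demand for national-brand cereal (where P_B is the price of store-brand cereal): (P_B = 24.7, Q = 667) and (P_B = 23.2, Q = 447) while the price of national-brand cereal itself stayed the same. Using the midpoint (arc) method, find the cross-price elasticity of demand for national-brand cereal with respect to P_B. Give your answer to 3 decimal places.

ΔQ_A = 447 − 667 = -220; ΔP_B = 23.2 − 24.7 = -1.5.
Midpoints: Q̄_A = 557.0, P̄_B = 23.95.
ε = (ΔQ_A/Q̄_A)/(ΔP_B/P̄_B) = (-220/557.0)/(-1.5/23.95) ≈ 6.306.

6.306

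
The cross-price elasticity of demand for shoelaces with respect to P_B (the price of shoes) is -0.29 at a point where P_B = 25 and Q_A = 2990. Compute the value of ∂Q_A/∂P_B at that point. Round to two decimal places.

ε = (∂Q_A/∂P_B)·(P_B/Q_A) ⇒ ∂Q_A/∂P_B = ε·Q_A/P_B = -0.29 × 2990/25 ≈ -34.68.

-34.68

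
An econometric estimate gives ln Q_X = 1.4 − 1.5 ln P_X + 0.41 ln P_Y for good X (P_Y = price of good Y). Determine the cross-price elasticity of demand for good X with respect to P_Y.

0.41

In a log-linear (constant-elasticity) demand function, the coefficient on ln P_Y is the cross-price elasticity.
ε = 0.41. Positive, so good X and good Y are substitutes.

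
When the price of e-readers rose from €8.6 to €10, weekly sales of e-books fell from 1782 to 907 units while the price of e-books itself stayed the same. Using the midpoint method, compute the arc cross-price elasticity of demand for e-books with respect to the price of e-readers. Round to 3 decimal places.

-4.323

ΔQ_A = 907 − 1782 = -875; ΔP_B = 10 − 8.6 = 1.4.
Midpoints: Q̄_A = 1344.5, P̄_B = 9.30.
ε = (ΔQ_A/Q̄_A)/(ΔP_B/P̄_B) = (-875/1344.5)/(1.4/9.30) ≈ -4.323.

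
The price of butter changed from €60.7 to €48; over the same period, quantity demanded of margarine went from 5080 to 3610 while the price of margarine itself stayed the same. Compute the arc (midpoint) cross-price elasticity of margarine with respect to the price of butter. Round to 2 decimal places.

1.45

ΔQ_A = 3610 − 5080 = -1470; ΔP_B = 48 − 60.7 = -12.7.
Midpoints: Q̄_A = 4345.0, P̄_B = 54.35.
ε = (ΔQ_A/Q̄_A)/(ΔP_B/P̄_B) = (-1470/4345.0)/(-12.7/54.35) ≈ 1.45.
ε > 0: margarine and butter are substitutes.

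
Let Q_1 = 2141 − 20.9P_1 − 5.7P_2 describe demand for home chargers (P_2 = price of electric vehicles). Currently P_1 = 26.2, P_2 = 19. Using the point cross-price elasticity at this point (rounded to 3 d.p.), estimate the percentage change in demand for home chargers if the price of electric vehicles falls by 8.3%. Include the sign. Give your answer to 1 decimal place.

0.6%

At P_1 = 26.2, P_2 = 19: Q_1 = 1485.12.
∂Q_1/∂P_2 = -5.7.
ε = (∂Q_1/∂P_2)(P_2/Q_1) = -5.7000 × 19/1485.12 ≈ -0.073.
%ΔQ_1 ≈ ε × %ΔP_2 = -0.073 × (-8.3%) = 0.6%.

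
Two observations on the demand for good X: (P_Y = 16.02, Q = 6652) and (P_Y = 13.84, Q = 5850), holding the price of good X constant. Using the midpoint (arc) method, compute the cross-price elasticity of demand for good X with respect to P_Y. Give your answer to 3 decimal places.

ΔQ_X = 5850 − 6652 = -802; ΔP_Y = 13.84 − 16.02 = -2.18.
Midpoints: Q̄_X = 6251.0, P̄_Y = 14.93.
ε = (ΔQ_X/Q̄_X)/(ΔP_Y/P̄_Y) = (-802/6251.0)/(-2.18/14.93) ≈ 0.879.
ε > 0: good X and good Y are substitutes.

0.879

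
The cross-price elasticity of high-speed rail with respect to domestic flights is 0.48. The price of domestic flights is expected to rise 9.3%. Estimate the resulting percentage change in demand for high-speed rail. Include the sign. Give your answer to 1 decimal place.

4.5%

%ΔQ ≈ ε × %ΔP of domestic flights = 0.48 × (9.3%) = 4.5%.
Demand for high-speed rail rises by about 4.5%.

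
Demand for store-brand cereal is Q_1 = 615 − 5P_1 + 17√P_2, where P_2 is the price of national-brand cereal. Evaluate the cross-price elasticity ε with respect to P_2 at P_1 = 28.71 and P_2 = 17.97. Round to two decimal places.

0.07

At P_1 = 28.71 and P_2 = 17.97: Q_1 = 543.515.
∂Q_1/∂P_2 = 17/(2√P_2) = 17/(2√17.97) = 2.0051.
ε = (∂Q_1/∂P_2)(P_2/Q_1) = 2.0051 × (17.97/543.515) ≈ 0.07.
ε > 0: substitutes.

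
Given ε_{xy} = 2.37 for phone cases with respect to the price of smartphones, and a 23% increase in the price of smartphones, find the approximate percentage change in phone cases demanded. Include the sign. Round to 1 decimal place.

54.5%

%ΔQ ≈ ε × %ΔP of smartphones = 2.37 × (23%) = 54.5%.
Demand for phone cases rises by about 54.5%.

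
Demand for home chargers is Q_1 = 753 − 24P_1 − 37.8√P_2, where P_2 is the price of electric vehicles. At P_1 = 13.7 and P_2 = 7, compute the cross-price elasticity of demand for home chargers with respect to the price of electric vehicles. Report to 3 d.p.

At P_1 = 13.7 and P_2 = 7: Q_1 = 324.191.
∂Q_1/∂P_2 = -37.8/(2√P_2) = -37.8/(2√7) = -7.1435.
ε = (∂Q_1/∂P_2)(P_2/Q_1) = -7.1435 × (7/324.191) ≈ -0.154.

-0.154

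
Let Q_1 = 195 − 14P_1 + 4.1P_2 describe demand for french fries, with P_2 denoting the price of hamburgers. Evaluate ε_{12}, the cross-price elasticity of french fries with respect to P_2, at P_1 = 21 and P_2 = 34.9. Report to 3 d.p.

At P_1 = 21 and P_2 = 34.9: Q_1 = 44.09.
∂Q_1/∂P_2 = 4.1.
ε = (∂Q_1/∂P_2)(P_2/Q_1) = 4.1 × (34.9/44.09) ≈ 3.245.
Since ε > 0, french fries and hamburgers are substitutes.

3.245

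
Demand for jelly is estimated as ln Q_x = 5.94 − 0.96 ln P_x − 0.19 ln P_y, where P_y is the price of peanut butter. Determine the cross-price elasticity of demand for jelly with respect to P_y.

-0.19

In a log-linear (constant-elasticity) demand function, the coefficient on ln P_y is the cross-price elasticity.
ε = -0.19. Negative, so jelly and peanut butter are complements.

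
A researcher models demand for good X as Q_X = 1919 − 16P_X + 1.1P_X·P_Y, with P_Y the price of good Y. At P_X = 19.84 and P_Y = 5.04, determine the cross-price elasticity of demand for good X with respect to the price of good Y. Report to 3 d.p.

At P_X = 19.84 and P_Y = 5.04: Q_X = 1711.553.
∂Q_X/∂P_Y = 1.1P_X = 1.1(19.84) = 21.8240.
ε = (∂Q_X/∂P_Y)(P_Y/Q_X) = 21.8240 × (5.04/1711.553) ≈ 0.064.
ε > 0: substitutes.

0.064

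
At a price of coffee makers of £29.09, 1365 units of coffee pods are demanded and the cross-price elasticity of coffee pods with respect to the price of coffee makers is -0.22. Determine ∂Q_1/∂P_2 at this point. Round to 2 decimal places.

ε = (∂Q_1/∂P_2)·(P_2/Q_1) ⇒ ∂Q_1/∂P_2 = ε·Q_1/P_2 = -0.22 × 1365/29.09 ≈ -10.32.

-10.32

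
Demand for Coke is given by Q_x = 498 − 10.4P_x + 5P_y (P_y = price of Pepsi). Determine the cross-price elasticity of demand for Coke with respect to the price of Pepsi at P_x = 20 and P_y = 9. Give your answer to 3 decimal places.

0.134

At P_x = 20 and P_y = 9: Q_x = 335.
∂Q_x/∂P_y = 5.
ε = (∂Q_x/∂P_y)(P_y/Q_x) = 5 × (9/335) ≈ 0.134.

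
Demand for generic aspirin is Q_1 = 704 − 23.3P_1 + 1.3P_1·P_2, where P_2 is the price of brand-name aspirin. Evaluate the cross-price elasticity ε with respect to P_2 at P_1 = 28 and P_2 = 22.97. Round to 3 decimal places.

0.942

At P_1 = 28 and P_2 = 22.97: Q_1 = 887.708.
∂Q_1/∂P_2 = 1.3P_1 = 1.3(28) = 36.4000.
ε = (∂Q_1/∂P_2)(P_2/Q_1) = 36.4000 × (22.97/887.708) ≈ 0.942.
ε > 0: substitutes.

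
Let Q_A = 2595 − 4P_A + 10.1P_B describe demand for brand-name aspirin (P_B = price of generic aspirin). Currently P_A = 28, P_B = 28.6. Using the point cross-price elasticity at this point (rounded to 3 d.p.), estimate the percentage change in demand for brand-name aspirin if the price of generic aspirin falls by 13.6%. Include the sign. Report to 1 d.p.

At P_A = 28, P_B = 28.6: Q_A = 2771.86.
∂Q_A/∂P_B = 10.1.
ε = (∂Q_A/∂P_B)(P_B/Q_A) = 10.1000 × 28.6/2771.86 ≈ 0.104.
%ΔQ_A ≈ ε × %ΔP_B = 0.104 × (-13.6%) = -1.4%.

-1.4%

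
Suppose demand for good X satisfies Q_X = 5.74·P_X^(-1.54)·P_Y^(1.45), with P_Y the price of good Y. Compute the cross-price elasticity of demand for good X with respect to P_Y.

1.45

In a log-linear (constant-elasticity) demand function, the coefficient on the exponent of P_Y is the cross-price elasticity.
ε = 1.45. Positive, so good X and good Y are substitutes.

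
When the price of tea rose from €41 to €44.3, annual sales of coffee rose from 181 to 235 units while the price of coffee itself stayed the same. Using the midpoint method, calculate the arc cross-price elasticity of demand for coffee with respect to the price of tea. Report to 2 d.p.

3.36

ΔQ_A = 235 − 181 = 54; ΔP_B = 44.3 − 41 = 3.3.
Midpoints: Q̄_A = 208.0, P̄_B = 42.65.
ε = (ΔQ_A/Q̄_A)/(ΔP_B/P̄_B) = (54/208.0)/(3.3/42.65) ≈ 3.36.
ε > 0: coffee and tea are substitutes.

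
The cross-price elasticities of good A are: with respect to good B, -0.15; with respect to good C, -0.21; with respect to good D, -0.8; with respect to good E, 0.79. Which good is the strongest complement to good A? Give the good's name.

good D

Complements have ε < 0. The most negative value is -0.8 (good D).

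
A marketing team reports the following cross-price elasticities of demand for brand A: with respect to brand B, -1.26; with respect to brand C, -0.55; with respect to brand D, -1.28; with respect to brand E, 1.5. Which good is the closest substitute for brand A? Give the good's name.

Substitutes have ε > 0. Among the positive values, 1.5 (brand E) is largest.

brand E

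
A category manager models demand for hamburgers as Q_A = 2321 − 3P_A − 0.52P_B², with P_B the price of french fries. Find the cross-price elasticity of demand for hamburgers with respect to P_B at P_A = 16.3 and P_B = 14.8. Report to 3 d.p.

At P_A = 16.3 and P_B = 14.8: Q_A = 2158.199.
∂Q_A/∂P_B = -1.04P_B = -1.04(14.8) = -15.3920.
ε = (∂Q_A/∂P_B)(P_B/Q_A) = -15.3920 × (14.8/2158.199) ≈ -0.106.
ε < 0: complements.

-0.106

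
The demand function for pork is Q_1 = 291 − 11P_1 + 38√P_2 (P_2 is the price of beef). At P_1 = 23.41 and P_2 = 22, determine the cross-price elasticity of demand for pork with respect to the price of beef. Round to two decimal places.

At P_1 = 23.41 and P_2 = 22: Q_1 = 211.726.
∂Q_1/∂P_2 = 38/(2√P_2) = 38/(2√22) = 4.0508.
ε = (∂Q_1/∂P_2)(P_2/Q_1) = 4.0508 × (22/211.726) ≈ 0.42.
ε > 0: substitutes.

0.42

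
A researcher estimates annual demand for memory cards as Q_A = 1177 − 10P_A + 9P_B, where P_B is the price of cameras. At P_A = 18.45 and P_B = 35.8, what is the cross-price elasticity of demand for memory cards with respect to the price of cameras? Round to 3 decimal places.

0.245

At P_A = 18.45 and P_B = 35.8: Q_A = 1314.7.
∂Q_A/∂P_B = 9.
ε = (∂Q_A/∂P_B)(P_B/Q_A) = 9 × (35.8/1314.7) ≈ 0.245.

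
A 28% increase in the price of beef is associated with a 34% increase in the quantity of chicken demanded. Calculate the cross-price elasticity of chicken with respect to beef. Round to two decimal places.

ε = (%ΔQ of chicken) / (%ΔP of beef) = (34%) / (28%) ≈ 1.21.
Positive cross-price elasticity: substitutes.

1.21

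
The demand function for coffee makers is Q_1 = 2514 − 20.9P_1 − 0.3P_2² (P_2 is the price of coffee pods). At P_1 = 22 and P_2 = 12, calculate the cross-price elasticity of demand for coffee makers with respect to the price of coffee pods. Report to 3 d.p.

-0.043

At P_1 = 22 and P_2 = 12: Q_1 = 2011.
∂Q_1/∂P_2 = -0.6P_2 = -0.6(12) = -7.2000.
ε = (∂Q_1/∂P_2)(P_2/Q_1) = -7.2000 × (12/2011) ≈ -0.043.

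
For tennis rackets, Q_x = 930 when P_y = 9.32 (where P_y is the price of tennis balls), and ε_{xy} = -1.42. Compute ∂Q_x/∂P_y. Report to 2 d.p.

ε = (∂Q_x/∂P_y)·(P_y/Q_x) ⇒ ∂Q_x/∂P_y = ε·Q_x/P_y = -1.42 × 930/9.32 ≈ -141.70.

-141.70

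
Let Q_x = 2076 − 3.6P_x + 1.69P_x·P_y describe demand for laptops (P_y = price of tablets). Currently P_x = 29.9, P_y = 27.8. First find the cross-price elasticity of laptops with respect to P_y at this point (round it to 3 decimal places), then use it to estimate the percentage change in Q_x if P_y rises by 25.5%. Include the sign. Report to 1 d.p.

At P_x = 29.9, P_y = 27.8: Q_x = 3373.122.
∂Q_x/∂P_y = 1.69P_x = 50.5310.
ε = (∂Q_x/∂P_y)(P_y/Q_x) = 50.5310 × 27.8/3373.122 ≈ 0.416.
%ΔQ_x ≈ ε × %ΔP_y = 0.416 × (25.5%) = 10.6%.

10.6%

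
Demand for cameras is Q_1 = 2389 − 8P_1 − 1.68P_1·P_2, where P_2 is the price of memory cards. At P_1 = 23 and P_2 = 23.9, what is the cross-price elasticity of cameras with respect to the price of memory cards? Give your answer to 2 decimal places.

-0.72

At P_1 = 23 and P_2 = 23.9: Q_1 = 1281.504.
∂Q_1/∂P_2 = -1.68P_1 = -1.68(23) = -38.6400.
ε = (∂Q_1/∂P_2)(P_2/Q_1) = -38.6400 × (23.9/1281.504) ≈ -0.72.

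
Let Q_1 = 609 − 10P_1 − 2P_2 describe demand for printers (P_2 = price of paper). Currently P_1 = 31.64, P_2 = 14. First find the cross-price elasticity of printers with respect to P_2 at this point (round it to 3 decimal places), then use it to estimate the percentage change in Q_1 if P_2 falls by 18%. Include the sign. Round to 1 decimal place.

At P_1 = 31.64, P_2 = 14: Q_1 = 264.6.
∂Q_1/∂P_2 = -2.
ε = (∂Q_1/∂P_2)(P_2/Q_1) = -2.0000 × 14/264.6 ≈ -0.106.
%ΔQ_1 ≈ ε × %ΔP_2 = -0.106 × (-18%) = 1.9%.

1.9%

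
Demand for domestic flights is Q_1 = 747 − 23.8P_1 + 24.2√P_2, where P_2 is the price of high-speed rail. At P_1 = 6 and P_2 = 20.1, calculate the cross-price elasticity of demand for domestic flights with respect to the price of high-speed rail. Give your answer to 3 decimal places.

At P_1 = 6 and P_2 = 20.1: Q_1 = 712.696.
∂Q_1/∂P_2 = 24.2/(2√P_2) = 24.2/(2√20.1) = 2.6989.
ε = (∂Q_1/∂P_2)(P_2/Q_1) = 2.6989 × (20.1/712.696) ≈ 0.076.

0.076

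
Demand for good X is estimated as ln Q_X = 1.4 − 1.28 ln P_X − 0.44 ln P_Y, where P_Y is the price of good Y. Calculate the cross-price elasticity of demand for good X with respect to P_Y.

-0.44

In a log-linear (constant-elasticity) demand function, the coefficient on ln P_Y is the cross-price elasticity.
ε = -0.44. Negative, so good X and good Y are complements.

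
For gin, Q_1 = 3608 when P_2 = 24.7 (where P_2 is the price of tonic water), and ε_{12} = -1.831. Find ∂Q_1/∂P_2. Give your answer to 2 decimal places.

-267.46

ε = (∂Q_1/∂P_2)·(P_2/Q_1) ⇒ ∂Q_1/∂P_2 = ε·Q_1/P_2 = -1.831 × 3608/24.7 ≈ -267.46.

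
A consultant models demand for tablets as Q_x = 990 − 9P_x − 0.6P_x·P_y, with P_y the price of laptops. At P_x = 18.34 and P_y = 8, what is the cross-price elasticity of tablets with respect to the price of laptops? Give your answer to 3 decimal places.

-0.119

At P_x = 18.34 and P_y = 8: Q_x = 736.908.
∂Q_x/∂P_y = -0.6P_x = -0.6(18.34) = -11.0040.
ε = (∂Q_x/∂P_y)(P_y/Q_x) = -11.0040 × (8/736.908) ≈ -0.119.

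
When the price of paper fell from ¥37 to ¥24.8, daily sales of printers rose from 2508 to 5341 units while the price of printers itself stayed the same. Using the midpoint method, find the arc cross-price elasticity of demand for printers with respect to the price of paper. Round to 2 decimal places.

ΔQ_A = 5341 − 2508 = 2833; ΔP_B = 24.8 − 37 = -12.2.
Midpoints: Q̄_A = 3924.5, P̄_B = 30.90.
ε = (ΔQ_A/Q̄_A)/(ΔP_B/P̄_B) = (2833/3924.5)/(-12.2/30.90) ≈ -1.83.
ε < 0: printers and paper are complements.

-1.83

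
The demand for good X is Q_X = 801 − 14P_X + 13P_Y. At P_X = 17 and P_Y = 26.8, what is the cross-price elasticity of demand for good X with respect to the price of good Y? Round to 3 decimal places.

0.382

At P_X = 17 and P_Y = 26.8: Q_X = 911.4.
∂Q_X/∂P_Y = 13.
ε = (∂Q_X/∂P_Y)(P_Y/Q_X) = 13 × (26.8/911.4) ≈ 0.382.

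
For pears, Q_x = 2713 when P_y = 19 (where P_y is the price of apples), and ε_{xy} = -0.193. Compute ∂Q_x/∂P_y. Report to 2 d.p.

ε = (∂Q_x/∂P_y)·(P_y/Q_x) ⇒ ∂Q_x/∂P_y = ε·Q_x/P_y = -0.193 × 2713/19 ≈ -27.56.

-27.56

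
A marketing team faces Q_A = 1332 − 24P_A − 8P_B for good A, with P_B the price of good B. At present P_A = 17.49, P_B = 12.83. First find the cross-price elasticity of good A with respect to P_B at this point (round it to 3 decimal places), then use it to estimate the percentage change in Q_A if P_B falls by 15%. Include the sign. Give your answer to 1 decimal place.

At P_A = 17.49, P_B = 12.83: Q_A = 809.6.
∂Q_A/∂P_B = -8.
ε = (∂Q_A/∂P_B)(P_B/Q_A) = -8.0000 × 12.83/809.6 ≈ -0.127.
%ΔQ_A ≈ ε × %ΔP_B = -0.127 × (-15%) = 1.9%.

1.9%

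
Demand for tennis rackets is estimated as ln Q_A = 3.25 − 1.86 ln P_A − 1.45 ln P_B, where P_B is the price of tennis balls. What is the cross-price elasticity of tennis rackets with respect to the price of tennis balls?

In a log-linear (constant-elasticity) demand function, the coefficient on ln P_B is the cross-price elasticity.
ε = -1.45. Negative, so tennis rackets and tennis balls are complements.

-1.45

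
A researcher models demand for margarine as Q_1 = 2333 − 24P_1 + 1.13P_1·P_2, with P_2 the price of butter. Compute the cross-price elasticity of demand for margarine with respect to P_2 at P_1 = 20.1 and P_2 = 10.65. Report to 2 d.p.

0.12

At P_1 = 20.1 and P_2 = 10.65: Q_1 = 2092.493.
∂Q_1/∂P_2 = 1.13P_1 = 1.13(20.1) = 22.7130.
ε = (∂Q_1/∂P_2)(P_2/Q_1) = 22.7130 × (10.65/2092.493) ≈ 0.12.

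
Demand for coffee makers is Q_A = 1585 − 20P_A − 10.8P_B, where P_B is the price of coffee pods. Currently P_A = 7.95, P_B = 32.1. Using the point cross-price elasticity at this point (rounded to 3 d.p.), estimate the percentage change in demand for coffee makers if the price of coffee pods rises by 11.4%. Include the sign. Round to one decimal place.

-3.7%

At P_A = 7.95, P_B = 32.1: Q_A = 1079.32.
∂Q_A/∂P_B = -10.8.
ε = (∂Q_A/∂P_B)(P_B/Q_A) = -10.8000 × 32.1/1079.32 ≈ -0.321.
%ΔQ_A ≈ ε × %ΔP_B = -0.321 × (11.4%) = -3.7%.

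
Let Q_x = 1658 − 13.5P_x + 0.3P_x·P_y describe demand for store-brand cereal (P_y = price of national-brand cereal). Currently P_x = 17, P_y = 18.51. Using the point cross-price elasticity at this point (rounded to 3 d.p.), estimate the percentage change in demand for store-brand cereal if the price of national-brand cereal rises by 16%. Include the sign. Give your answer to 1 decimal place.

1.0%

At P_x = 17, P_y = 18.51: Q_x = 1522.901.
∂Q_x/∂P_y = 0.3P_x = 5.1000.
ε = (∂Q_x/∂P_y)(P_y/Q_x) = 5.1000 × 18.51/1522.901 ≈ 0.062.
%ΔQ_x ≈ ε × %ΔP_y = 0.062 × (16%) = 1.0%.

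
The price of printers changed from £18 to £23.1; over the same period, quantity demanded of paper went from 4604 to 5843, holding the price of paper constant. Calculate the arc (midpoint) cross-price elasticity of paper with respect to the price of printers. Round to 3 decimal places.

ΔQ_A = 5843 − 4604 = 1239; ΔP_B = 23.1 − 18 = 5.1.
Midpoints: Q̄_A = 5223.5, P̄_B = 20.55.
ε = (ΔQ_A/Q̄_A)/(ΔP_B/P̄_B) = (1239/5223.5)/(5.1/20.55) ≈ 0.956.

0.956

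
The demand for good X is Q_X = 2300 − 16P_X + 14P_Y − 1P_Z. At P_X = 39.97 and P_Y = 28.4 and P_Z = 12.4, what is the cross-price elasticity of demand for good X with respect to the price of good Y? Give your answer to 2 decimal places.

At P_X = 39.97 and P_Y = 28.4 and P_Z = 12.4: Q_X = 2045.68.
∂Q_X/∂P_Y = 14.
ε = (∂Q_X/∂P_Y)(P_Y/Q_X) = 14 × (28.4/2045.68) ≈ 0.19.

0.19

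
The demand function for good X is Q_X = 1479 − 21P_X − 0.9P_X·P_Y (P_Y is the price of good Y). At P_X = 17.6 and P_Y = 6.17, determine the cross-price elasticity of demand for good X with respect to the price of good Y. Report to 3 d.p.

At P_X = 17.6 and P_Y = 6.17: Q_X = 1011.667.
∂Q_X/∂P_Y = -0.9P_X = -0.9(17.6) = -15.8400.
ε = (∂Q_X/∂P_Y)(P_Y/Q_X) = -15.8400 × (6.17/1011.667) ≈ -0.097.
ε < 0: complements.

-0.097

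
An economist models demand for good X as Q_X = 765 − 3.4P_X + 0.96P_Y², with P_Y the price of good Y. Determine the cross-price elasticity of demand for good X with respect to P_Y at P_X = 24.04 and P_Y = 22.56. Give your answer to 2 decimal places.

At P_X = 24.04 and P_Y = 22.56: Q_X = 1171.859.
∂Q_X/∂P_Y = 1.92P_Y = 1.92(22.56) = 43.3152.
ε = (∂Q_X/∂P_Y)(P_Y/Q_X) = 43.3152 × (22.56/1171.859) ≈ 0.83.
ε > 0: substitutes.

0.83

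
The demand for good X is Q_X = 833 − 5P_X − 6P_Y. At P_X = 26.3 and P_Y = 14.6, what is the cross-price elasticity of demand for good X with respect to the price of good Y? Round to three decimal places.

-0.143

At P_X = 26.3 and P_Y = 14.6: Q_X = 613.9.
∂Q_X/∂P_Y = -6.
ε = (∂Q_X/∂P_Y)(P_Y/Q_X) = -6 × (14.6/613.9) ≈ -0.143.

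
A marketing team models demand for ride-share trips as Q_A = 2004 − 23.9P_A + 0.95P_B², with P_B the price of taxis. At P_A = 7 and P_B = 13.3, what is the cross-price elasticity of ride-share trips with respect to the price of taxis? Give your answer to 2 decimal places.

At P_A = 7 and P_B = 13.3: Q_A = 2004.745.
∂Q_A/∂P_B = 1.9P_B = 1.9(13.3) = 25.2700.
ε = (∂Q_A/∂P_B)(P_B/Q_A) = 25.2700 × (13.3/2004.745) ≈ 0.17.
ε > 0: substitutes.

0.17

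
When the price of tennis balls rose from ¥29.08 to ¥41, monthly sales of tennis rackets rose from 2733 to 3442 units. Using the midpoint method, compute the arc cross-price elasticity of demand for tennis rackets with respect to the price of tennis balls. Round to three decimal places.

ΔQ_A = 3442 − 2733 = 709; ΔP_B = 41 − 29.08 = 11.92.
Midpoints: Q̄_A = 3087.5, P̄_B = 35.04.
ε = (ΔQ_A/Q̄_A)/(ΔP_B/P̄_B) = (709/3087.5)/(11.92/35.04) ≈ 0.675.
ε > 0: tennis rackets and tennis balls are substitutes.

0.675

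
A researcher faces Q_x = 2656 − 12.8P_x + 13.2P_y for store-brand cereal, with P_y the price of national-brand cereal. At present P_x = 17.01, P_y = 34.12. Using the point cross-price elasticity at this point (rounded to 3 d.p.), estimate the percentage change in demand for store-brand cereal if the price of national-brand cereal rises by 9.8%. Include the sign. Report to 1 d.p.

At P_x = 17.01, P_y = 34.12: Q_x = 2888.656.
∂Q_x/∂P_y = 13.2.
ε = (∂Q_x/∂P_y)(P_y/Q_x) = 13.2000 × 34.12/2888.656 ≈ 0.156.
%ΔQ_x ≈ ε × %ΔP_y = 0.156 × (9.8%) = 1.5%.

1.5%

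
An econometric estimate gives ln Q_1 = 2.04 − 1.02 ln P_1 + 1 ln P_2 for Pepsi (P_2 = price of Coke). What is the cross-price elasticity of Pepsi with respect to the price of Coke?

In a log-linear (constant-elasticity) demand function, the coefficient on ln P_2 is the cross-price elasticity.
ε = 1.00. Positive, so Pepsi and Coke are substitutes.

1.00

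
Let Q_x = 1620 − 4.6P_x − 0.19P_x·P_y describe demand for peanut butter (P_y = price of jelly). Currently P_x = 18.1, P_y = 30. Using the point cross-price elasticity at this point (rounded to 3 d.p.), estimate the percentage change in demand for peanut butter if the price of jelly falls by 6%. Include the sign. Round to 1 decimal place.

0.4%

At P_x = 18.1, P_y = 30: Q_x = 1433.57.
∂Q_x/∂P_y = -0.19P_x = -3.4390.
ε = (∂Q_x/∂P_y)(P_y/Q_x) = -3.4390 × 30/1433.57 ≈ -0.072.
%ΔQ_x ≈ ε × %ΔP_y = -0.072 × (-6%) = 0.4%.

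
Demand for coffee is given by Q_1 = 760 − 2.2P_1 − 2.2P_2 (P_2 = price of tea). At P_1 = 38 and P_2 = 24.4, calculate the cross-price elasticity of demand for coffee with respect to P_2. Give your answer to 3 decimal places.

-0.086

At P_1 = 38 and P_2 = 24.4: Q_1 = 622.72.
∂Q_1/∂P_2 = -2.2.
ε = (∂Q_1/∂P_2)(P_2/Q_1) = -2.2 × (24.4/622.72) ≈ -0.086.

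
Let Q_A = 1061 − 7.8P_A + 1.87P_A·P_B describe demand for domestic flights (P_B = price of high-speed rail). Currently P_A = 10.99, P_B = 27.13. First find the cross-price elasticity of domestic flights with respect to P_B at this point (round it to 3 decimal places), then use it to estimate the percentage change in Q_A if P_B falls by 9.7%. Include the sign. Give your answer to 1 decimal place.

-3.5%

At P_A = 10.99, P_B = 27.13: Q_A = 1532.835.
∂Q_A/∂P_B = 1.87P_A = 20.5513.
ε = (∂Q_A/∂P_B)(P_B/Q_A) = 20.5513 × 27.13/1532.835 ≈ 0.364.
%ΔQ_A ≈ ε × %ΔP_B = 0.364 × (-9.7%) = -3.5%.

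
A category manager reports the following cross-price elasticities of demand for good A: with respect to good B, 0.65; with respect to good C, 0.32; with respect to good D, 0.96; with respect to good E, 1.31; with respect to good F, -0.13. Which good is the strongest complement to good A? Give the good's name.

Complements have ε < 0. The most negative value is -0.13 (good F).

good F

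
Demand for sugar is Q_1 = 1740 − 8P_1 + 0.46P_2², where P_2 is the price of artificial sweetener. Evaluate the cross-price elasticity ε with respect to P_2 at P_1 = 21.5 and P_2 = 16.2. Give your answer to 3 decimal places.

0.143

At P_1 = 21.5 and P_2 = 16.2: Q_1 = 1688.722.
∂Q_1/∂P_2 = 0.92P_2 = 0.92(16.2) = 14.9040.
ε = (∂Q_1/∂P_2)(P_2/Q_1) = 14.9040 × (16.2/1688.722) ≈ 0.143.
ε > 0: substitutes.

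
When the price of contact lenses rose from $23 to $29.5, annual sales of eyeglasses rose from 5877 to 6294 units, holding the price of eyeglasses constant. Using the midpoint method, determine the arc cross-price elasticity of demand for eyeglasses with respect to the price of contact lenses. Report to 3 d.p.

ΔQ_A = 6294 − 5877 = 417; ΔP_B = 29.5 − 23 = 6.5.
Midpoints: Q̄_A = 6085.5, P̄_B = 26.25.
ε = (ΔQ_A/Q̄_A)/(ΔP_B/P̄_B) = (417/6085.5)/(6.5/26.25) ≈ 0.277.
ε > 0: eyeglasses and contact lenses are substitutes.

0.277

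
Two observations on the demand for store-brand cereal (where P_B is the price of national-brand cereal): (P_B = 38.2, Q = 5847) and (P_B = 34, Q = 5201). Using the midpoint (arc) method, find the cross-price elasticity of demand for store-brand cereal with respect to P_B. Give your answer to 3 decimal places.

1.005

ΔQ_A = 5201 − 5847 = -646; ΔP_B = 34 − 38.2 = -4.2.
Midpoints: Q̄_A = 5524.0, P̄_B = 36.10.
ε = (ΔQ_A/Q̄_A)/(ΔP_B/P̄_B) = (-646/5524.0)/(-4.2/36.10) ≈ 1.005.
ε > 0: store-brand cereal and national-brand cereal are substitutes.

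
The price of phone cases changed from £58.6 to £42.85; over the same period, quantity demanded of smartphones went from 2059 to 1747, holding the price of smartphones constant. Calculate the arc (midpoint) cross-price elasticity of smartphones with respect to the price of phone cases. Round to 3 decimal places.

0.528

ΔQ_A = 1747 − 2059 = -312; ΔP_B = 42.85 − 58.6 = -15.75.
Midpoints: Q̄_A = 1903.0, P̄_B = 50.73.
ε = (ΔQ_A/Q̄_A)/(ΔP_B/P̄_B) = (-312/1903.0)/(-15.75/50.73) ≈ 0.528.
ε > 0: smartphones and phone cases are substitutes.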